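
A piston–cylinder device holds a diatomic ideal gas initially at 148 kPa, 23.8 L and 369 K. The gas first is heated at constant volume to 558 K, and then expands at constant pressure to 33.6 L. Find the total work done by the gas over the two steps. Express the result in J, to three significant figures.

Step 1 (isochoric): W = 0 (constant volume).
After step 1: P = 223.8 kPa (V unchanged).
Step 2 (isobaric): W = PΔV = (223.8 kPa)(33.6 − 23.8 L) = 2193 J.
W_total = 0 + 2193 = 2193 J.

W_total ≈ 2190 J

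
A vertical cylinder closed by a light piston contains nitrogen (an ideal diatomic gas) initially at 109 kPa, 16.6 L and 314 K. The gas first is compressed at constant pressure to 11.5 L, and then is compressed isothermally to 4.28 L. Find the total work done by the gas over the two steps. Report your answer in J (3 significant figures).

Step 1 (isobaric): W = PΔV = (109 kPa)(11.5 − 16.6 L) = -555.9 J.
After step 1: P = 109 kPa, V = 11.5 L, T = 217.5 K.
Step 2 (isothermal): W = P₁V₁ ln(V₂/V₁) = (1254) ln(4.28/11.5) = -1239 J.
W_total = -555.9 − 1239 = -1795 J.

W_total ≈ -1790 J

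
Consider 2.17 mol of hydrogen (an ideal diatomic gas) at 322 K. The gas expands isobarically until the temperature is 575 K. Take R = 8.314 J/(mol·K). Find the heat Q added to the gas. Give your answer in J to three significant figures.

Q ≈ 16000 J

Isobaric: W = nRΔT = (2.17)(8.314)(253) = 4564 J.
ΔU = nCᵥΔT with Cᵥ = 5R/2: ΔU = (2.17)(20.79)(253) = 11411 J.
Q = ΔU + W = 11411 + 4564 = 15976 J.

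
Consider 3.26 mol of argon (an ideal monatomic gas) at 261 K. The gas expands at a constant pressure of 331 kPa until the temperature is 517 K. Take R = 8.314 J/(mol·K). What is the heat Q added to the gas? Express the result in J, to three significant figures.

Q ≈ 17300 J

Isobaric: W = nRΔT = (3.26)(8.314)(256) = 6939 J.
ΔU = nCᵥΔT with Cᵥ = 3R/2: ΔU = (3.26)(12.47)(256) = 10408 J.
Q = ΔU + W = 10408 + 6939 = 17346 J.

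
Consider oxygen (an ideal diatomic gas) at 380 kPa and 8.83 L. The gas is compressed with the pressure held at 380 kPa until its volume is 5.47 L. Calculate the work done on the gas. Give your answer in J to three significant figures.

Isobaric: W = P ΔV.
W = (380 kPa)(5.47 − 8.83 L) = (380)(-3.36) = -1277 J.
Work on gas = −W_by = 1277 J.

W ≈ 1280 J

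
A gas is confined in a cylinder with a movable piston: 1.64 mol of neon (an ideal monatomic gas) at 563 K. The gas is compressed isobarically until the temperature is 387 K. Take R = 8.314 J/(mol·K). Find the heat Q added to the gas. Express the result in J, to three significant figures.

Isobaric: W = nRΔT = (1.64)(8.314)(-176) = -2400 J.
ΔU = nCᵥΔT with Cᵥ = 3R/2: ΔU = (1.64)(12.47)(-176) = -3600 J.
Q = ΔU + W = -3600 − 2400 = -5999 J.

Q ≈ -6000 J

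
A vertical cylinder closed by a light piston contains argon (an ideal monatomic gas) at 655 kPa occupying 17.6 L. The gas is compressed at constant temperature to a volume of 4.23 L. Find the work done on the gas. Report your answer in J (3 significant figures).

Isothermal: W = nRT ln(V₂/V₁) = P₁V₁ ln(V₂/V₁).
P₁V₁ = (655 kPa)(17.6 L) = 11528 J.
W = 11528 × ln(4.23/17.6) = 11528 × -1.426
W_by_gas = -16435 J; work on gas = −W_by = 16435 J.

W ≈ 16400 J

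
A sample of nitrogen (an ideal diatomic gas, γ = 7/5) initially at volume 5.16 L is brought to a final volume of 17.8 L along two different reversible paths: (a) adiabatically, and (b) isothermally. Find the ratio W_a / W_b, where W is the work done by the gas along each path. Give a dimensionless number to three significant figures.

W_a / W_b ≈ 0.789

Path (a) adiabatic: W = P₁V₁(1 − (V₁/V₂)^(γ−1))/(γ−1) → W_a/(P₁V₁) = 0.9765.
Path (b) isothermal: W = P₁V₁ ln(V₂/V₁) → W_b/(P₁V₁) = 1.238.
W_a / W_b = 0.9765 / 1.238 = 0.7886.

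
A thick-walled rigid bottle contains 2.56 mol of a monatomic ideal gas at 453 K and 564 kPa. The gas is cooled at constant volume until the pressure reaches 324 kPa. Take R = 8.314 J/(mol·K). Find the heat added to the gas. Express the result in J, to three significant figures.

Constant volume ⇒ W = 0, so Q = ΔU = nCᵥΔT with Cᵥ = 3R/2 = 12.47 J/(mol·K).
At constant V, T₂/T₁ = P₂/P₁ ⇒ ΔT = T₁(P₂/P₁ − 1) = 453·(324/564 − 1) = -192.8 K.
ΔU = (2.56)(12.47)(-192.8) = -6154 J.

Q ≈ -6150 J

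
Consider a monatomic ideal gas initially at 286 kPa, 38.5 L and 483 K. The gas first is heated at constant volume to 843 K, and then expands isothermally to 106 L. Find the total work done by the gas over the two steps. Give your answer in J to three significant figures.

W_total ≈ 19500 J

Step 1 (isochoric): W = 0 (constant volume).
After step 1: P = 499.2 kPa (V unchanged).
Step 2 (isothermal): W = P₁V₁ ln(V₂/V₁) = (19218) ln(106/38.5) = 19464 J.
W_total = 0 + 19464 = 19464 J.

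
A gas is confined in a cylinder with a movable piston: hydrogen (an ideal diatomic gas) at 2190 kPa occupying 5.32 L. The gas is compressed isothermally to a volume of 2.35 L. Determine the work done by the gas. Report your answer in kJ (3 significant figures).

Isothermal: W = nRT ln(V₂/V₁) = P₁V₁ ln(V₂/V₁).
P₁V₁ = (2190 kPa)(5.32 L) = 11651 J.
W = 11651 × ln(2.35/5.32) = 11651 × -0.8171
W_by_gas = -9519 J.

W ≈ -9.52 kJ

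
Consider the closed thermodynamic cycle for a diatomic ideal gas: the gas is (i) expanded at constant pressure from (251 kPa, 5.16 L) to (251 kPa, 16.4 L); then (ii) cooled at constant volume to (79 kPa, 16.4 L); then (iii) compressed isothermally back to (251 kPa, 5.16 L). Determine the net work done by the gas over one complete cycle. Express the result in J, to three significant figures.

Leg (i): W = PΔV = (251)(16.4 − 5.16) = 2821 J.
Leg (ii): W = 0.
Leg (iii): W = PᵢVᵢ ln(V_f/Vᵢ) = (1296) ln(5.16/16.4) = -1498 J.
W_net = 2821 − 1498 = 1323 J.

W_net ≈ 1320 J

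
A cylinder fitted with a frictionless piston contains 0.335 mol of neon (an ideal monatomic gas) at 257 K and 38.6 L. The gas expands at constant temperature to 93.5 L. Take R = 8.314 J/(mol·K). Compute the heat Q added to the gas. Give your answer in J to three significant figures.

Q ≈ 633 J

Isothermal ⇒ ΔU = 0, so Q = W = nRT ln(V₂/V₁).
Q = (0.335)(8.314)(257) ln(93.5/38.6) = 715.8 × 0.8847 = 633.3 J.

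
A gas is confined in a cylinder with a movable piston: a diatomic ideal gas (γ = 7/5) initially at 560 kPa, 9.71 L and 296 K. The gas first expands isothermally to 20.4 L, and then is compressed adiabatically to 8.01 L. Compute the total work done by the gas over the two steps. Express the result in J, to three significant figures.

W_total ≈ -2130 J

Step 1 (isothermal): W = P₁V₁ ln(V₂/V₁) = (5438) ln(20.4/9.71) = 4037 J.
After step 1: P = 266.5 kPa, V = 20.4 L, T = 296 K.
Step 2 (adiabatic): W = (P₁V₁ − P₂V₂)/(γ−1) = (5438 − 7903)/0.4 = -6164 J.
W_total = 4037 − 6164 = -2127 J.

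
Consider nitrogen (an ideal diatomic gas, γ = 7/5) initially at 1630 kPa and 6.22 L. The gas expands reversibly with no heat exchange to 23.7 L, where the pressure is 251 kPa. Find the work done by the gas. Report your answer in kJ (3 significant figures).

W ≈ 10.5 kJ

Adiabatic: W = (P₁V₁ − P₂V₂)/(γ − 1) with γ = 7/5.
P₁V₁ = 10139 J, P₂V₂ = 5949 J.
W = (10139 − 5949) / 0.4 = 10475 J.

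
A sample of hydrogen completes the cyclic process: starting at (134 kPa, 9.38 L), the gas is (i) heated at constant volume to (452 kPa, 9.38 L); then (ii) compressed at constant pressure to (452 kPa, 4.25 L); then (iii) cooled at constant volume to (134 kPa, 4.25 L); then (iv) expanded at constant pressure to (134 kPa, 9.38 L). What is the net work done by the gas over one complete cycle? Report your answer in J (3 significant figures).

W_net ≈ -1630 J

Constant-volume legs do no work.
W(ii) = (452)(4.25 − 9.38) = -2319 J; W(iv) = (134)(9.38 − 4.25) = 687.4 J.
W_net = -2319 + 687.4 = -1631 J (the counter-clockwise enclosed area).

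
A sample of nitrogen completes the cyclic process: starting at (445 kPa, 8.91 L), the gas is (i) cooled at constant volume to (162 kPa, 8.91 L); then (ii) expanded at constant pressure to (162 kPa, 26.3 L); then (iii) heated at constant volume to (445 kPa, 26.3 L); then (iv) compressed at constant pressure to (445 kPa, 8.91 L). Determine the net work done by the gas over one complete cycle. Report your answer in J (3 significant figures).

Constant-volume legs do no work.
W(ii) = (162)(26.3 − 8.91) = 2817 J; W(iv) = (445)(8.91 − 26.3) = -7739 J.
W_net = 2817 − 7739 = -4921 J (the counter-clockwise enclosed area).

W_net ≈ -4920 J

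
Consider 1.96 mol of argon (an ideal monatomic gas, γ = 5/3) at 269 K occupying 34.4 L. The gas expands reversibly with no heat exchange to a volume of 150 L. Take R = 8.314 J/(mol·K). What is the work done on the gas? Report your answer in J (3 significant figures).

Adiabatic: TV^(γ−1) = const with γ = 5/3.
T₂ = T₁ (V₁/V₂)^(γ−1) = 269 × (34.4/150)^0.667 = 269 × 0.3747 = 100.8 K.
W_by = nCᵥ(T₁ − T₂) = (1.96)(12.47)(269 − 100.8) = 4112 J.
Work on gas = −W_by = -4112 J.

W ≈ -4110 J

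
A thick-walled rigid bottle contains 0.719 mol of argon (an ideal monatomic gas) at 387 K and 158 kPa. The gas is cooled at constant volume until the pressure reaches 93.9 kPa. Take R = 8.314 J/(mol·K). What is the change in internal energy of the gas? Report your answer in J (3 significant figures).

Constant volume ⇒ W = 0, so Q = ΔU = nCᵥΔT with Cᵥ = 3R/2 = 12.47 J/(mol·K).
At constant V, T₂/T₁ = P₂/P₁ ⇒ ΔT = T₁(P₂/P₁ − 1) = 387·(93.9/158 − 1) = -157 K.
ΔU = (0.719)(12.47)(-157) = -1408 J.

ΔU ≈ -1410 J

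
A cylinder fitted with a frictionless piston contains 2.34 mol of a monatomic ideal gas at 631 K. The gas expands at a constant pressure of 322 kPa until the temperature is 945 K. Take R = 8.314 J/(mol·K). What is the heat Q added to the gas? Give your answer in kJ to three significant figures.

Isobaric: W = nRΔT = (2.34)(8.314)(314) = 6109 J.
ΔU = nCᵥΔT with Cᵥ = 3R/2: ΔU = (2.34)(12.47)(314) = 9163 J.
Q = ΔU + W = 9163 + 6109 = 15272 J.

Q ≈ 15.3 kJ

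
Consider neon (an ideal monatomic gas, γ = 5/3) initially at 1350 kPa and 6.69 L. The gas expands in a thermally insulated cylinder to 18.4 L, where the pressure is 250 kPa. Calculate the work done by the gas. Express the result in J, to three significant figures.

Adiabatic: W = (P₁V₁ − P₂V₂)/(γ − 1) with γ = 5/3.
P₁V₁ = 9032 J, P₂V₂ = 4600 J.
W = (9032 − 4600) / 0.6667 = 6647 J.

W ≈ 6650 J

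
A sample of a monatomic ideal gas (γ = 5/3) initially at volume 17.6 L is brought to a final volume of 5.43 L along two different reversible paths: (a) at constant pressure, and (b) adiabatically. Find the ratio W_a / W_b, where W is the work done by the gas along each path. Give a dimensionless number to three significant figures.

Path (a) isobaric: W = P₁(V₂ − V₁) → W_a/(P₁V₁) = -0.6915.
Path (b) adiabatic: W = P₁V₁(1 − (V₁/V₂)^(γ−1))/(γ−1) → W_b/(P₁V₁) = -1.785.
W_a / W_b = -0.6915 / -1.785 = 0.3873.

W_a / W_b ≈ 0.387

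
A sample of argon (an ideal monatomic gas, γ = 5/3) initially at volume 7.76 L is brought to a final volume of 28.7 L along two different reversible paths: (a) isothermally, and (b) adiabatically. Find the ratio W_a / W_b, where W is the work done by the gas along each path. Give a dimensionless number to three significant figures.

W_a / W_b ≈ 1.50

Path (a) isothermal: W = P₁V₁ ln(V₂/V₁) → W_a/(P₁V₁) = 1.308.
Path (b) adiabatic: W = P₁V₁(1 − (V₁/V₂)^(γ−1))/(γ−1) → W_b/(P₁V₁) = 0.8728.
W_a / W_b = 1.308 / 0.8728 = 1.499.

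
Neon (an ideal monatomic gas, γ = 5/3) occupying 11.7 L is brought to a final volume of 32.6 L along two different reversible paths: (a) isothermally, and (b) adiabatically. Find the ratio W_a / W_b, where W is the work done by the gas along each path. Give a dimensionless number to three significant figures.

W_a / W_b ≈ 1.38

Path (a) isothermal: W = P₁V₁ ln(V₂/V₁) → W_a/(P₁V₁) = 1.025.
Path (b) adiabatic: W = P₁V₁(1 − (V₁/V₂)^(γ−1))/(γ−1) → W_b/(P₁V₁) = 0.7425.
W_a / W_b = 1.025 / 0.7425 = 1.38.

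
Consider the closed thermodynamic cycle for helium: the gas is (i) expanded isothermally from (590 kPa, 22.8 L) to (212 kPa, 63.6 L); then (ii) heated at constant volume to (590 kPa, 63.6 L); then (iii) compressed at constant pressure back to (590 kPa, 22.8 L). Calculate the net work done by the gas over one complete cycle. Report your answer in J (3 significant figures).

W_net ≈ -10300 J

Leg (i): W = PᵢVᵢ ln(V_f/Vᵢ) = (13452) ln(63.6/22.8) = 13800 J.
Leg (ii): W = 0.
Leg (iii): W = PΔV = (590)(22.8 − 63.6) = -24072 J.
W_net = 13800 − 24072 = -10272 J.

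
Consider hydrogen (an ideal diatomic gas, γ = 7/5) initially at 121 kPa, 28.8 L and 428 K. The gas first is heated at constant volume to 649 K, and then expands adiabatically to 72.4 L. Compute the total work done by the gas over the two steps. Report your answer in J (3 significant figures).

Step 1 (isochoric): W = 0 (constant volume).
After step 1: P = 183.5 kPa (V unchanged).
Step 2 (adiabatic): W = (P₁V₁ − P₂V₂)/(γ−1) = (5284 − 3655)/0.4 = 4074 J.
W_total = 0 + 4074 = 4074 J.

W_total ≈ 4070 J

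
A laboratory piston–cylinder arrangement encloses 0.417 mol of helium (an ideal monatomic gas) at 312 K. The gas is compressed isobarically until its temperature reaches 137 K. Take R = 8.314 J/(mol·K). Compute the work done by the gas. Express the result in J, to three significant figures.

W ≈ -607 J

Isobaric: W = P ΔV = nR ΔT.
W = (0.417)(8.314)(137 − 312) = -606.7 J.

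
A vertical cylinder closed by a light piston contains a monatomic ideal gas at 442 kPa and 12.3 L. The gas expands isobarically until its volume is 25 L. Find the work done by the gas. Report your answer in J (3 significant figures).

Isobaric: W = P ΔV.
W = (442 kPa)(25 − 12.3 L) = (442)(12.7) = 5613 J.

W ≈ 5610 J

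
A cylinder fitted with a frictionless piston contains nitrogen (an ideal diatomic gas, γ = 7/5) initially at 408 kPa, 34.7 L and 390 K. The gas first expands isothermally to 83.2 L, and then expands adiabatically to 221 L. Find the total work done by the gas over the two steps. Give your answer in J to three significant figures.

Step 1 (isothermal): W = P₁V₁ ln(V₂/V₁) = (14158) ln(83.2/34.7) = 12381 J.
After step 1: P = 170.2 kPa, V = 83.2 L, T = 390 K.
Step 2 (adiabatic): W = (P₁V₁ − P₂V₂)/(γ−1) = (14158 − 9578)/0.4 = 11449 J.
W_total = 12381 + 11449 = 23830 J.

W_total ≈ 23800 J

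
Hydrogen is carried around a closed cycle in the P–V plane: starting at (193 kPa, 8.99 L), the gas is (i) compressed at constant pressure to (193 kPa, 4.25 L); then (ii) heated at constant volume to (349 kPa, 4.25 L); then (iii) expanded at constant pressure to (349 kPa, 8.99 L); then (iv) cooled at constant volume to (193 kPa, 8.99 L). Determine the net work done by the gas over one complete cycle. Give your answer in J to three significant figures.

Constant-volume legs do no work.
W(i) = (193)(4.25 − 8.99) = -914.8 J; W(iii) = (349)(8.99 − 4.25) = 1654 J.
W_net = -914.8 + 1654 = 739.4 J (the clockwise enclosed area).

W_net ≈ 739 J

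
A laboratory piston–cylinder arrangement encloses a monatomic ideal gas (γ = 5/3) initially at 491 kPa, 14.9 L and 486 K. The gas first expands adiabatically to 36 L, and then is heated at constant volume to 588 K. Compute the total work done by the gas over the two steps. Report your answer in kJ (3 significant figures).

Step 1 (adiabatic): W = (P₁V₁ − P₂V₂)/(γ−1) = (7316 − 4063)/0.667 = 4879 J.
Step 2 (isochoric): W = 0 (constant volume).
W_total = 4879 + 0 = 4879 J.

W_total ≈ 4.88 kJ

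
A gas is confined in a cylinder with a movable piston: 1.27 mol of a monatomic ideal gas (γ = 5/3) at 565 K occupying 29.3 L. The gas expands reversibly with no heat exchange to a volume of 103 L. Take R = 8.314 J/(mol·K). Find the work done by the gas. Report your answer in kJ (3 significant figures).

W ≈ 5.08 kJ

Adiabatic: TV^(γ−1) = const with γ = 5/3.
T₂ = T₁ (V₁/V₂)^(γ−1) = 565 × (29.3/103)^0.667 = 565 × 0.4325 = 244.4 K.
W_by = nCᵥ(T₁ − T₂) = (1.27)(12.47)(565 − 244.4) = 5078 J.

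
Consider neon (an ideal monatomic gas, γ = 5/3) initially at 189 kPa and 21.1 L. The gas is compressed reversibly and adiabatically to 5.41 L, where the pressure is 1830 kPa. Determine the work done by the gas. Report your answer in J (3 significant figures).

W ≈ -8870 J

Adiabatic: W = (P₁V₁ − P₂V₂)/(γ − 1) with γ = 5/3.
P₁V₁ = 3988 J, P₂V₂ = 9900 J.
W = (3988 − 9900) / 0.6667 = -8869 J.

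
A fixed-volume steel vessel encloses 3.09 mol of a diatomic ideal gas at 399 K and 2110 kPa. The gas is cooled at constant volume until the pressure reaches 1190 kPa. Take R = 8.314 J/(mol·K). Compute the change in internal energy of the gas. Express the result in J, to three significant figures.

ΔU ≈ -11200 J

Constant volume ⇒ W = 0, so Q = ΔU = nCᵥΔT with Cᵥ = 5R/2 = 20.79 J/(mol·K).
At constant V, T₂/T₁ = P₂/P₁ ⇒ ΔT = T₁(P₂/P₁ − 1) = 399·(1190/2110 − 1) = -174 K.
ΔU = (3.09)(20.79)(-174) = -11173 J.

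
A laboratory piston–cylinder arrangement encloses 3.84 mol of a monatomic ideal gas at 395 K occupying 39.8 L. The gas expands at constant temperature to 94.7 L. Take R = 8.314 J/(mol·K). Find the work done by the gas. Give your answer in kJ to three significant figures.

W ≈ 10.9 kJ

Isothermal: W = nRT ln(V₂/V₁).
W = (3.84)(8.314)(395) × ln(94.7/39.8)
  = 12611 × 0.8668
W_by_gas = 10932 J.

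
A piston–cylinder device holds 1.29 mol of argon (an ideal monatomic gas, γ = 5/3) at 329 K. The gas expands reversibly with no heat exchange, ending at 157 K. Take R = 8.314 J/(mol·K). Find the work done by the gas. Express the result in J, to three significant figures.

W ≈ 2770 J

Adiabatic ⇒ Q = 0, so W_by = −ΔU = nCᵥ(T₁ − T₂).
Cᵥ = 3R/2 = 12.47 J/(mol·K).
W = (1.29)(12.47)(329 − 157) = 2767 J.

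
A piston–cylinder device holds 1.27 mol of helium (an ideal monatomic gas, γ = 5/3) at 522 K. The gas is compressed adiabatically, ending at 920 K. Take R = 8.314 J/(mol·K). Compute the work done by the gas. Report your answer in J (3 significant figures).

Adiabatic ⇒ Q = 0, so W_by = −ΔU = nCᵥ(T₁ − T₂).
Cᵥ = 3R/2 = 12.47 J/(mol·K).
W = (1.27)(12.47)(522 − 920) = -6304 J.

W ≈ -6300 J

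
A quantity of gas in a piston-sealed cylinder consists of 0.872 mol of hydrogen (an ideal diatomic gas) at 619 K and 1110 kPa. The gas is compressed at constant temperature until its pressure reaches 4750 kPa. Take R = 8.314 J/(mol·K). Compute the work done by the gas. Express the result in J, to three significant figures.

Isothermal process: W = nRT ln(V₂/V₁) = nRT ln(P₁/P₂).
W = (0.872)(8.314)(619) × ln(1110/4750)
  = 4488 × ln(0.2337) = 4488 × -1.454
W_by_gas = -6524 J.

W ≈ -6520 J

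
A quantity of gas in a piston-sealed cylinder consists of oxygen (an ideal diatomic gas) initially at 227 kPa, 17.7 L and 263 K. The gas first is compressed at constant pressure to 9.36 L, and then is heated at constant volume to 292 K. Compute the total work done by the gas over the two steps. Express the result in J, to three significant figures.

W_total ≈ -1890 J

Step 1 (isobaric): W = PΔV = (227 kPa)(9.36 − 17.7 L) = -1893 J.
Step 2 (isochoric): W = 0 (constant volume).
W_total = -1893 + 0 = -1893 J.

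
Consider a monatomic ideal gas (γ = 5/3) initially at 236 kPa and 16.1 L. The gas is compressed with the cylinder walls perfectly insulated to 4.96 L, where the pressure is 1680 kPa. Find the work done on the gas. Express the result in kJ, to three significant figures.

Adiabatic: W = (P₁V₁ − P₂V₂)/(γ − 1) with γ = 5/3.
P₁V₁ = 3800 J, P₂V₂ = 8333 J.
W = (3800 − 8333) / 0.6667 = -6800 J.
Work on gas = −W_by = 6800 J.

W ≈ 6.80 kJ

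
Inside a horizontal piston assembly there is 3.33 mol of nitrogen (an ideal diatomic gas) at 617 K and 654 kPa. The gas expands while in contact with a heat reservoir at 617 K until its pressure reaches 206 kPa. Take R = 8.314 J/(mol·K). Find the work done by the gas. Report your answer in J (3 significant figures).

Isothermal process: W = nRT ln(V₂/V₁) = nRT ln(P₁/P₂).
W = (3.33)(8.314)(617) × ln(654/206)
  = 17082 × ln(3.175) = 17082 × 1.155
W_by_gas = 19734 J.

W ≈ 19700 J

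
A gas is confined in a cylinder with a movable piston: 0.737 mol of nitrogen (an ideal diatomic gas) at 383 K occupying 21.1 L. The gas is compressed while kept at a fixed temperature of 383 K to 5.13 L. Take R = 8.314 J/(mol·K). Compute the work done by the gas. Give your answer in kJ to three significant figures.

Isothermal: W = nRT ln(V₂/V₁).
W = (0.737)(8.314)(383) × ln(5.13/21.1)
  = 2347 × -1.414
W_by_gas = -3319 J.

W ≈ -3.32 kJ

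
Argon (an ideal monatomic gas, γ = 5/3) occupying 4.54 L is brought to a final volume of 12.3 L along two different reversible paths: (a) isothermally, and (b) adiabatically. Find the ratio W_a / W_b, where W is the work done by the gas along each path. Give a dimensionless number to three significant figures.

Path (a) isothermal: W = P₁V₁ ln(V₂/V₁) → W_a/(P₁V₁) = 0.9967.
Path (b) adiabatic: W = P₁V₁(1 − (V₁/V₂)^(γ−1))/(γ−1) → W_b/(P₁V₁) = 0.7282.
W_a / W_b = 0.9967 / 0.7282 = 1.369.

W_a / W_b ≈ 1.37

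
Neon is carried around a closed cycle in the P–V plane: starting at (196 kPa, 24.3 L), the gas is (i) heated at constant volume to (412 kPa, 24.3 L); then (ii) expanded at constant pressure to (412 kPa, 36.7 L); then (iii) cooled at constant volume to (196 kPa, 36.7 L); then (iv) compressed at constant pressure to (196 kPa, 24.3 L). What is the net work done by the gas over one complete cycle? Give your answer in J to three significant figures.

W_net ≈ 2680 J

Constant-volume legs do no work.
W(ii) = (412)(36.7 − 24.3) = 5109 J; W(iv) = (196)(24.3 − 36.7) = -2430 J.
W_net = 5109 − 2430 = 2678 J (the clockwise enclosed area).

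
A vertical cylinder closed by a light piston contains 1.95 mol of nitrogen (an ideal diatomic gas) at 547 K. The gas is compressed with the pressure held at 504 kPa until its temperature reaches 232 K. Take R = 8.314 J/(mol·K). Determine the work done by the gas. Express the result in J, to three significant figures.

W ≈ -5110 J

Isobaric: W = P ΔV = nR ΔT.
W = (1.95)(8.314)(232 − 547) = -5107 J.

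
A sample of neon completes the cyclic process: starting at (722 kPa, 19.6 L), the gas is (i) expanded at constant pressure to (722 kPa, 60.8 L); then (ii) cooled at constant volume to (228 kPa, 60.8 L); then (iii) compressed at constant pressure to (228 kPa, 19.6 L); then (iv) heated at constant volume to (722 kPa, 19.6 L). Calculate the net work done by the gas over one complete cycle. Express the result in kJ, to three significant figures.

Constant-volume legs do no work.
W(i) = (722)(60.8 − 19.6) = 29746 J; W(iii) = (228)(19.6 − 60.8) = -9394 J.
W_net = 29746 − 9394 = 20353 J (the clockwise enclosed area).

W_net ≈ 20.4 kJ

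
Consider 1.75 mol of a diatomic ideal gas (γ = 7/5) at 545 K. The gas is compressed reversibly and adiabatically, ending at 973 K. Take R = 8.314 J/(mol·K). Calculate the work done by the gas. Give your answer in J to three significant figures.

W ≈ -15600 J

Adiabatic ⇒ Q = 0, so W_by = −ΔU = nCᵥ(T₁ − T₂).
Cᵥ = 5R/2 = 20.79 J/(mol·K).
W = (1.75)(20.79)(545 − 973) = -15568 J.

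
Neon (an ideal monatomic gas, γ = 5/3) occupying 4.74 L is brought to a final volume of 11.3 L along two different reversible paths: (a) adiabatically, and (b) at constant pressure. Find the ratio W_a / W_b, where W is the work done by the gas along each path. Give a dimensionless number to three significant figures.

W_a / W_b ≈ 0.477

Path (a) adiabatic: W = P₁V₁(1 − (V₁/V₂)^(γ−1))/(γ−1) → W_a/(P₁V₁) = 0.6595.
Path (b) isobaric: W = P₁(V₂ − V₁) → W_b/(P₁V₁) = 1.384.
W_a / W_b = 0.6595 / 1.384 = 0.4765.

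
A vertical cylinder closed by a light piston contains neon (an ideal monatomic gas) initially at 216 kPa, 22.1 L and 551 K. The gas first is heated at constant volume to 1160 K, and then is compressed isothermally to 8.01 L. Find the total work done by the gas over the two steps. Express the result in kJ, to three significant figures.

Step 1 (isochoric): W = 0 (constant volume).
After step 1: P = 454.7 kPa (V unchanged).
Step 2 (isothermal): W = P₁V₁ ln(V₂/V₁) = (10050) ln(8.01/22.1) = -10199 J.
W_total = 0 − 10199 = -10199 J.

W_total ≈ -10.2 kJ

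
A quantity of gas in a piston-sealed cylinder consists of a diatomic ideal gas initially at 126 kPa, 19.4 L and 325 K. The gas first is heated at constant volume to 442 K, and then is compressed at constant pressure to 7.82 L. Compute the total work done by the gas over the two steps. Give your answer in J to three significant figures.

W_total ≈ -1980 J

Step 1 (isochoric): W = 0 (constant volume).
After step 1: P = 171.4 kPa (V unchanged).
Step 2 (isobaric): W = PΔV = (171.4 kPa)(7.82 − 19.4 L) = -1984 J.
W_total = 0 − 1984 = -1984 J.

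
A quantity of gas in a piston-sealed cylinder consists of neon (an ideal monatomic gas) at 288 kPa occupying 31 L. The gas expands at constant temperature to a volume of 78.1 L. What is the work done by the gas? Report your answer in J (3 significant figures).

W ≈ 8250 J

Isothermal: W = nRT ln(V₂/V₁) = P₁V₁ ln(V₂/V₁).
P₁V₁ = (288 kPa)(31 L) = 8928 J.
W = 8928 × ln(78.1/31) = 8928 × 0.924
W_by_gas = 8249 J.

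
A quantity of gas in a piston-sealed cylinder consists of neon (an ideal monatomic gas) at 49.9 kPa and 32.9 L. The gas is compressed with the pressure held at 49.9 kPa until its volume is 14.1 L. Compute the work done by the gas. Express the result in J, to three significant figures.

Isobaric: W = P ΔV.
W = (49.9 kPa)(14.1 − 32.9 L) = (49.9)(-18.8) = -938.1 J.

W ≈ -938 J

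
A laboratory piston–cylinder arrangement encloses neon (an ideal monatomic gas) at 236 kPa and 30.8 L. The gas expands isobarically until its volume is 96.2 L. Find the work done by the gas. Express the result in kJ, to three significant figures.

W ≈ 15.4 kJ

Isobaric: W = P ΔV.
W = (236 kPa)(96.2 − 30.8 L) = (236)(65.4) = 15434 J.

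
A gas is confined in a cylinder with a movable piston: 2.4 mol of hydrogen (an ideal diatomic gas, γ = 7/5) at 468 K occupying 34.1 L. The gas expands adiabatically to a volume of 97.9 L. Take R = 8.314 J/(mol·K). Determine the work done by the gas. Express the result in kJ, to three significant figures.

W ≈ 8.03 kJ

Adiabatic: TV^(γ−1) = const with γ = 7/5.
T₂ = T₁ (V₁/V₂)^(γ−1) = 468 × (34.1/97.9)^0.4 = 468 × 0.6558 = 306.9 K.
W_by = nCᵥ(T₁ − T₂) = (2.4)(20.79)(468 − 306.9) = 8035 J.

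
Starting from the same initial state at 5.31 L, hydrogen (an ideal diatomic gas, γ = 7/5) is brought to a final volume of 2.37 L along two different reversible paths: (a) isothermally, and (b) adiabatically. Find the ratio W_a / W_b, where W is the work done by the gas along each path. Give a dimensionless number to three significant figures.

W_a / W_b ≈ 0.847

Path (a) isothermal: W = P₁V₁ ln(V₂/V₁) → W_a/(P₁V₁) = -0.8067.
Path (b) adiabatic: W = P₁V₁(1 − (V₁/V₂)^(γ−1))/(γ−1) → W_b/(P₁V₁) = -0.9521.
W_a / W_b = -0.8067 / -0.9521 = 0.8473.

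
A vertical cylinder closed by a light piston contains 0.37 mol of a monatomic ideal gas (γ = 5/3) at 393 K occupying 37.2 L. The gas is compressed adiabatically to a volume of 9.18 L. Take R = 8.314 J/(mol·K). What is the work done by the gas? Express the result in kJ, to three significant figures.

W ≈ -2.80 kJ

Adiabatic: TV^(γ−1) = const with γ = 5/3.
T₂ = T₁ (V₁/V₂)^(γ−1) = 393 × (37.2/9.18)^0.667 = 393 × 2.542 = 998.9 K.
W_by = nCᵥ(T₁ − T₂) = (0.37)(12.47)(393 − 998.9) = -2796 J.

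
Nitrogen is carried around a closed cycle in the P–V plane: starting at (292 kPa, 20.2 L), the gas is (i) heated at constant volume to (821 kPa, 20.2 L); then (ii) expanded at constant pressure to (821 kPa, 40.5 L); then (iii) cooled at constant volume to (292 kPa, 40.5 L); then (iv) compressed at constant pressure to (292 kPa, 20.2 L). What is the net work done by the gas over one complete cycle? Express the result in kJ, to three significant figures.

Constant-volume legs do no work.
W(ii) = (821)(40.5 − 20.2) = 16666 J; W(iv) = (292)(20.2 − 40.5) = -5928 J.
W_net = 16666 − 5928 = 10739 J (the clockwise enclosed area).

W_net ≈ 10.7 kJ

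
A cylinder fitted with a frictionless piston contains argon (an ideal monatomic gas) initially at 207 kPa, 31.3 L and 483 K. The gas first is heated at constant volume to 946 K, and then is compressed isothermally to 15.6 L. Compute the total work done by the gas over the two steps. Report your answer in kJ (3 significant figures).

Step 1 (isochoric): W = 0 (constant volume).
After step 1: P = 405.4 kPa (V unchanged).
Step 2 (isothermal): W = P₁V₁ ln(V₂/V₁) = (12690) ln(15.6/31.3) = -8837 J.
W_total = 0 − 8837 = -8837 J.

W_total ≈ -8.84 kJ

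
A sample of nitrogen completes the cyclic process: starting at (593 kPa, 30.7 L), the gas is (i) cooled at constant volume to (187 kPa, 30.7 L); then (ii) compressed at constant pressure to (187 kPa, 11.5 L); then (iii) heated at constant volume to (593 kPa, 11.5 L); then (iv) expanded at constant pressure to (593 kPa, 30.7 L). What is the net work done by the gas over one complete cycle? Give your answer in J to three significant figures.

Constant-volume legs do no work.
W(ii) = (187)(11.5 − 30.7) = -3590 J; W(iv) = (593)(30.7 − 11.5) = 11386 J.
W_net = -3590 + 11386 = 7795 J (the clockwise enclosed area).

W_net ≈ 7800 J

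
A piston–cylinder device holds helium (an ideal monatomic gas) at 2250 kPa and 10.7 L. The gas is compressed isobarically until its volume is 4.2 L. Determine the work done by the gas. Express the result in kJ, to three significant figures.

Isobaric: W = P ΔV.
W = (2250 kPa)(4.2 − 10.7 L) = (2250)(-6.5) = -14625 J.

W ≈ -14.6 kJ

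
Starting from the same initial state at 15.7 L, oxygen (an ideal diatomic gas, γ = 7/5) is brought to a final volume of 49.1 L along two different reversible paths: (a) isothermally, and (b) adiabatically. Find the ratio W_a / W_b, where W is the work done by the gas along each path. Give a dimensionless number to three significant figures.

W_a / W_b ≈ 1.25

Path (a) isothermal: W = P₁V₁ ln(V₂/V₁) → W_a/(P₁V₁) = 1.14.
Path (b) adiabatic: W = P₁V₁(1 − (V₁/V₂)^(γ−1))/(γ−1) → W_b/(P₁V₁) = 0.9156.
W_a / W_b = 1.14 / 0.9156 = 1.245.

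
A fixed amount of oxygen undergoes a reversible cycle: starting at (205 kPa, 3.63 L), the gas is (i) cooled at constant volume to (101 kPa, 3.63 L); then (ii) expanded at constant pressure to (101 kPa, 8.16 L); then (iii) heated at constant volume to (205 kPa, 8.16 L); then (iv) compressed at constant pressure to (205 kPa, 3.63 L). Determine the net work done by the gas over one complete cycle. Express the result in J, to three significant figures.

W_net ≈ -471 J

Constant-volume legs do no work.
W(ii) = (101)(8.16 − 3.63) = 457.5 J; W(iv) = (205)(3.63 − 8.16) = -928.7 J.
W_net = 457.5 − 928.7 = -471.1 J (the counter-clockwise enclosed area).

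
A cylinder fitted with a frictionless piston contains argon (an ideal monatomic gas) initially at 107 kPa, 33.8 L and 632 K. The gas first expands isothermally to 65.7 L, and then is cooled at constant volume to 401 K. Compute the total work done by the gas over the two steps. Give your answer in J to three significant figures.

W_total ≈ 2400 J

Step 1 (isothermal): W = P₁V₁ ln(V₂/V₁) = (3617) ln(65.7/33.8) = 2404 J.
Step 2 (isochoric): W = 0 (constant volume).
W_total = 2404 + 0 = 2404 J.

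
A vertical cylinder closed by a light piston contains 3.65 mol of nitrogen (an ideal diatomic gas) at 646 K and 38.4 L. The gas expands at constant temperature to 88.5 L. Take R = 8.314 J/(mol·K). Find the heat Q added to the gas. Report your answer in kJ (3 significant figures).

Isothermal ⇒ ΔU = 0, so Q = W = nRT ln(V₂/V₁).
Q = (3.65)(8.314)(646) ln(88.5/38.4) = 19604 × 0.8349 = 16368 J.

Q ≈ 16.4 kJ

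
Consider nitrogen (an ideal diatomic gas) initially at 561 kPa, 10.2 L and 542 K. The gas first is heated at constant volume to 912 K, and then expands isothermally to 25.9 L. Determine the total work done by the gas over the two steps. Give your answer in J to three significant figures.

Step 1 (isochoric): W = 0 (constant volume).
After step 1: P = 944 kPa (V unchanged).
Step 2 (isothermal): W = P₁V₁ ln(V₂/V₁) = (9628) ln(25.9/10.2) = 8972 J.
W_total = 0 + 8972 = 8972 J.

W_total ≈ 8970 J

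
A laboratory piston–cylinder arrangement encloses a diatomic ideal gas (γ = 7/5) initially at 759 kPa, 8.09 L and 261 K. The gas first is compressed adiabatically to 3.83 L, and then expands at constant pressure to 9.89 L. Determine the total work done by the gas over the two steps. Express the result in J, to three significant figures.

Step 1 (adiabatic): W = (P₁V₁ − P₂V₂)/(γ−1) = (6140 − 8281)/0.4 = -5352 J.
After step 1: P = 2162 kPa, V = 3.83 L, T = 352 K.
Step 2 (isobaric): W = PΔV = (2162 kPa)(9.89 − 3.83 L) = 13103 J.
W_total = -5352 + 13103 = 7751 J.

W_total ≈ 7750 J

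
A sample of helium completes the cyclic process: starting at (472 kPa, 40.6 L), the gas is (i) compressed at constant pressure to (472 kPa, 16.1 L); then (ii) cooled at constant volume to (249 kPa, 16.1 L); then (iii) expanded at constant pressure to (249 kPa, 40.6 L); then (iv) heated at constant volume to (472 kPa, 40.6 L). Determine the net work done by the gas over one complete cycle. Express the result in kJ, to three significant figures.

W_net ≈ -5.46 kJ

Constant-volume legs do no work.
W(i) = (472)(16.1 − 40.6) = -11564 J; W(iii) = (249)(40.6 − 16.1) = 6100 J.
W_net = -11564 + 6100 = -5464 J (the counter-clockwise enclosed area).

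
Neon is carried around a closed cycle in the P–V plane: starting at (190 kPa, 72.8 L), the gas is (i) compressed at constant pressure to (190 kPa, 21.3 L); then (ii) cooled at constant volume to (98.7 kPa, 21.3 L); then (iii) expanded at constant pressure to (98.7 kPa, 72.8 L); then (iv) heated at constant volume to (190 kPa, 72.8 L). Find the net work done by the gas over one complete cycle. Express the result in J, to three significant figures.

W_net ≈ -4700 J

Constant-volume legs do no work.
W(i) = (190)(21.3 − 72.8) = -9785 J; W(iii) = (98.7)(72.8 − 21.3) = 5083 J.
W_net = -9785 + 5083 = -4702 J (the counter-clockwise enclosed area).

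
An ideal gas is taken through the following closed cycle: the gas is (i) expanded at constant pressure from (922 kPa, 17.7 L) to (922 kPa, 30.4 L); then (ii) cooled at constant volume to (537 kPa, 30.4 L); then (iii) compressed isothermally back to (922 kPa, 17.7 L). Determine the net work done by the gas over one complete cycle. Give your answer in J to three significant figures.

Leg (i): W = PΔV = (922)(30.4 − 17.7) = 11709 J.
Leg (ii): W = 0.
Leg (iii): W = PᵢVᵢ ln(V_f/Vᵢ) = (16325) ln(17.7/30.4) = -8830 J.
W_net = 11709 − 8830 = 2880 J.

W_net ≈ 2880 J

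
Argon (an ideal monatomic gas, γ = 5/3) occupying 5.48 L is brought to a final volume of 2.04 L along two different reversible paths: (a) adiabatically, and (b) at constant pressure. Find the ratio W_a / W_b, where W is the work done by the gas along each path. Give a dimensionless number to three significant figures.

W_a / W_b ≈ 2.23

Path (a) adiabatic: W = P₁V₁(1 − (V₁/V₂)^(γ−1))/(γ−1) → W_a/(P₁V₁) = -1.399.
Path (b) isobaric: W = P₁(V₂ − V₁) → W_b/(P₁V₁) = -0.6277.
W_a / W_b = -1.399 / -0.6277 = 2.228.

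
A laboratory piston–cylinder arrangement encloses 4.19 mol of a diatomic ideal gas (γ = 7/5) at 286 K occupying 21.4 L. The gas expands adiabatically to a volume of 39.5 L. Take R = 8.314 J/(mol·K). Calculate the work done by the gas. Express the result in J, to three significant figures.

Adiabatic: TV^(γ−1) = const with γ = 7/5.
T₂ = T₁ (V₁/V₂)^(γ−1) = 286 × (21.4/39.5)^0.4 = 286 × 0.7826 = 223.8 K.
W_by = nCᵥ(T₁ − T₂) = (4.19)(20.79)(286 − 223.8) = 5415 J.

W ≈ 5420 J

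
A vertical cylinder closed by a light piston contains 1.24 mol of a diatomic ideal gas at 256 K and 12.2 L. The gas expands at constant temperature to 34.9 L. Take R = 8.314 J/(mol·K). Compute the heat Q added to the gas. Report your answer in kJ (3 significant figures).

Q ≈ 2.77 kJ

Isothermal ⇒ ΔU = 0, so Q = W = nRT ln(V₂/V₁).
Q = (1.24)(8.314)(256) ln(34.9/12.2) = 2639 × 1.051 = 2774 J.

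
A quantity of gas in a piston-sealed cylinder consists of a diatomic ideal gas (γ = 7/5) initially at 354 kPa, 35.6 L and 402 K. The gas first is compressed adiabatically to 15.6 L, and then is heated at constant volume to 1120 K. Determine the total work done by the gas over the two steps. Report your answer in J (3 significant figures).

Step 1 (adiabatic): W = (P₁V₁ − P₂V₂)/(γ−1) = (12602 − 17530)/0.4 = -12319 J.
Step 2 (isochoric): W = 0 (constant volume).
W_total = -12319 + 0 = -12319 J.

W_total ≈ -12300 J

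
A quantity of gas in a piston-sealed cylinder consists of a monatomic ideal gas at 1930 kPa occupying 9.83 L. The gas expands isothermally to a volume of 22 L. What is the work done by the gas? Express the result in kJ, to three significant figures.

W ≈ 15.3 kJ

Isothermal: W = nRT ln(V₂/V₁) = P₁V₁ ln(V₂/V₁).
P₁V₁ = (1930 kPa)(9.83 L) = 18972 J.
W = 18972 × ln(22/9.83) = 18972 × 0.8056
W_by_gas = 15284 J.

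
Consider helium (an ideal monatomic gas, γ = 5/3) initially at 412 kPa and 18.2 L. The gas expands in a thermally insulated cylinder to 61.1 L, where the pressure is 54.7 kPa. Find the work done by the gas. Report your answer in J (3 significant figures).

Adiabatic: W = (P₁V₁ − P₂V₂)/(γ − 1) with γ = 5/3.
P₁V₁ = 7498 J, P₂V₂ = 3342 J.
W = (7498 − 3342) / 0.6667 = 6234 J.

W ≈ 6230 J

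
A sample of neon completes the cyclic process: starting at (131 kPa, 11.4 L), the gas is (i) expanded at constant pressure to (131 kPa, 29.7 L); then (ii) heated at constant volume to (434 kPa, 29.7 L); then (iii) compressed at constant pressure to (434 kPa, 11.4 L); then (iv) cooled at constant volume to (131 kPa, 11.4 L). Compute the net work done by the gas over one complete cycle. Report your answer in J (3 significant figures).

Constant-volume legs do no work.
W(i) = (131)(29.7 − 11.4) = 2397 J; W(iii) = (434)(11.4 − 29.7) = -7942 J.
W_net = 2397 − 7942 = -5545 J (the counter-clockwise enclosed area).

W_net ≈ -5540 J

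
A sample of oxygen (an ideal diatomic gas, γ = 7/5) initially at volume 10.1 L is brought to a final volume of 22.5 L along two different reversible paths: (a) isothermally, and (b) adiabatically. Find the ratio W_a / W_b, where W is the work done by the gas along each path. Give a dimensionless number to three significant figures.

Path (a) isothermal: W = P₁V₁ ln(V₂/V₁) → W_a/(P₁V₁) = 0.801.
Path (b) adiabatic: W = P₁V₁(1 − (V₁/V₂)^(γ−1))/(γ−1) → W_b/(P₁V₁) = 0.6853.
W_a / W_b = 0.801 / 0.6853 = 1.169.

W_a / W_b ≈ 1.17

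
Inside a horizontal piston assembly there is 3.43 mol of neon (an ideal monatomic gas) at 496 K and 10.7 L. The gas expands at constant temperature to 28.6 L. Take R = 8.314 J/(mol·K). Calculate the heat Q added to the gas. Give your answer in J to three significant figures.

Q ≈ 13900 J

Isothermal ⇒ ΔU = 0, so Q = W = nRT ln(V₂/V₁).
Q = (3.43)(8.314)(496) ln(28.6/10.7) = 14144 × 0.9832 = 13906 J.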